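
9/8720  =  9/8720 = 0.00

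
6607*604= 3990628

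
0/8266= 0 = 0.00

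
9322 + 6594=15916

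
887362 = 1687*526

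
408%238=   170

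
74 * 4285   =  317090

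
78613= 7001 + 71612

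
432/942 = 72/157 = 0.46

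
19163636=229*83684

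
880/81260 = 44/4063 = 0.01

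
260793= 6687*39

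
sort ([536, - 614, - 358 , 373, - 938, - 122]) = [  -  938,  -  614,-358, - 122, 373,  536]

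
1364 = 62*22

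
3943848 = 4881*808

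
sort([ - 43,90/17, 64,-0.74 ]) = [  -  43, - 0.74, 90/17, 64] 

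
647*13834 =8950598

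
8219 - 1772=6447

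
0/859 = 0=0.00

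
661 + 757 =1418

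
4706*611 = 2875366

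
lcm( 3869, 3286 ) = 239878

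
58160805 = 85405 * 681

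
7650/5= 1530 = 1530.00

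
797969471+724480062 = 1522449533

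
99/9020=9/820=   0.01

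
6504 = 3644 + 2860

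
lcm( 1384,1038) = 4152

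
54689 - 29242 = 25447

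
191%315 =191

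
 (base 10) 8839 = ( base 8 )21207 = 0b10001010000111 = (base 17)1d9g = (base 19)1594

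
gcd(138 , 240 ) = 6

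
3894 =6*649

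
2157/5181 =719/1727 = 0.42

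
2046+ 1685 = 3731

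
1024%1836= 1024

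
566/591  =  566/591 = 0.96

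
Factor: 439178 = 2^1*17^1*12917^1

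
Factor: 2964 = 2^2*3^1*13^1*19^1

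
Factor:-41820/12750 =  - 2^1*5^( - 2)* 41^1   =  - 82/25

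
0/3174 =0 = 0.00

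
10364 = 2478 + 7886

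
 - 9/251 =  - 9/251= - 0.04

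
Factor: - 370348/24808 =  - 209/14  =  - 2^( - 1 )*7^(- 1)*11^1 * 19^1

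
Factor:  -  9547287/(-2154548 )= 2^( - 2) * 3^1*11^(-1)*23^( - 1 )*31^1 *251^1*409^1* 2129^(-1 )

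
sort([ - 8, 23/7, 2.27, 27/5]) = [-8, 2.27,23/7, 27/5 ] 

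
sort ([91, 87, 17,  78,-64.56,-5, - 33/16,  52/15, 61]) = [-64.56, - 5, - 33/16,  52/15,17, 61, 78, 87,91 ] 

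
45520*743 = 33821360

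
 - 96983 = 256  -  97239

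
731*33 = 24123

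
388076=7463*52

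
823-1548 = -725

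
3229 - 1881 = 1348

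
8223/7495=1 + 728/7495 =1.10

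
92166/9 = 10240  +  2/3 = 10240.67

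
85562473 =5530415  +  80032058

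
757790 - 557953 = 199837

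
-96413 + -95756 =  - 192169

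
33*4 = 132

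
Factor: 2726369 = 79^1*34511^1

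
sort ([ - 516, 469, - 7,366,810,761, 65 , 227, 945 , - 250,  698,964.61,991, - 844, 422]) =[ - 844,- 516, - 250 , - 7, 65,  227,366, 422,469, 698, 761 , 810, 945, 964.61,991 ] 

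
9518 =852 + 8666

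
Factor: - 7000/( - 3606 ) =2^2*3^(-1)  *5^3*7^1*601^( - 1) = 3500/1803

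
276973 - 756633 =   -  479660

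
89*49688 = 4422232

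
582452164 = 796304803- 213852639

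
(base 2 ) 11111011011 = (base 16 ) 7DB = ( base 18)63D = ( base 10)2011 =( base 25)35b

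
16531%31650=16531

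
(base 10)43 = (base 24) 1J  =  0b101011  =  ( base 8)53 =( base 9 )47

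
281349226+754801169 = 1036150395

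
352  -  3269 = - 2917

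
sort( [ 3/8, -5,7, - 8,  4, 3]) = [  -  8,- 5, 3/8,3, 4, 7 ] 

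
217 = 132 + 85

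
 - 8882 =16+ - 8898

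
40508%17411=5686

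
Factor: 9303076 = 2^2 * 97^1*23977^1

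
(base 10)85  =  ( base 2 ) 1010101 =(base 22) 3J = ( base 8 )125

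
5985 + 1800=7785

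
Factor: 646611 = 3^1*7^1*41^1*751^1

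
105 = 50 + 55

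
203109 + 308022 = 511131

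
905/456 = 905/456 = 1.98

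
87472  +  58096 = 145568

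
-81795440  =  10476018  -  92271458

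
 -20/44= -5/11 =-0.45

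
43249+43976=87225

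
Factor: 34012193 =23^1*619^1*2389^1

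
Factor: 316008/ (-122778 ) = - 924/359 = - 2^2 * 3^1*7^1*11^1 * 359^(-1)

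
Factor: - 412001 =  - 412001^1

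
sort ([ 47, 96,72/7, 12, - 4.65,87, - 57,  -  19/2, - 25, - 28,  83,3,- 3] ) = [ - 57, - 28, - 25,-19/2, - 4.65, - 3, 3,72/7,12,47, 83,87,  96]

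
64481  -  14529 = 49952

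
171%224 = 171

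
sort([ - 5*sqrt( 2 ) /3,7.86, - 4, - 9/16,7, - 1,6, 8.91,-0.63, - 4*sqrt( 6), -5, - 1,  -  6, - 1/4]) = [ - 4*sqrt( 6 ), - 6, - 5, - 4 , - 5*sqrt( 2) /3, - 1, - 1, - 0.63, - 9/16, - 1/4,6,7,7.86,8.91]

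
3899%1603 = 693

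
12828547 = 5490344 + 7338203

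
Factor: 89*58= 2^1*29^1*89^1 = 5162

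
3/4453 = 3/4453 =0.00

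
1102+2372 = 3474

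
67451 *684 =46136484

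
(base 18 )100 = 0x144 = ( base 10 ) 324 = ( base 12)230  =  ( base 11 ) 275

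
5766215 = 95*60697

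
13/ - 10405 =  - 1+10392/10405 = - 0.00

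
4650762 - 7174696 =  - 2523934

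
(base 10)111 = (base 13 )87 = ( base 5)421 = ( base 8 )157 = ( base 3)11010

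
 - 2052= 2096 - 4148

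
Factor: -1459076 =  - 2^2*17^1*43^1 * 499^1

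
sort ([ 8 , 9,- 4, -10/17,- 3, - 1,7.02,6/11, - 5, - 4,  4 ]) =[ - 5, - 4,-4, - 3, - 1 , - 10/17 , 6/11,4 , 7.02,8,  9]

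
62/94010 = 31/47005 = 0.00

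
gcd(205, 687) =1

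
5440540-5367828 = 72712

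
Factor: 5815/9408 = 2^( - 6)*3^( - 1)*5^1*7^( - 2)*1163^1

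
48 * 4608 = 221184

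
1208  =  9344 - 8136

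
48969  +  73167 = 122136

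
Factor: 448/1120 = 2/5 = 2^1*5^( - 1 )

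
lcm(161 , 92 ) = 644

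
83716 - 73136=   10580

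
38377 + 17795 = 56172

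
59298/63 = 941 + 5/21 = 941.24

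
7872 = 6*1312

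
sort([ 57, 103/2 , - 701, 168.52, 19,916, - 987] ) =[ - 987, - 701,19,  103/2,  57,  168.52 , 916]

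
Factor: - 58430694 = - 2^1 *3^1*7^1*1391207^1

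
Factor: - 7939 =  - 17^1*467^1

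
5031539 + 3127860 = 8159399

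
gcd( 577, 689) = 1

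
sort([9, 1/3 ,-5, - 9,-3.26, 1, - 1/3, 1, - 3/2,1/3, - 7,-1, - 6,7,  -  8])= [- 9, - 8,-7,-6, - 5 , - 3.26,-3/2, - 1 ,-1/3, 1/3, 1/3,1, 1,7 , 9]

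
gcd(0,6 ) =6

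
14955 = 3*4985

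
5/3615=1/723   =  0.00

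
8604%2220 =1944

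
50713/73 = 50713/73 = 694.70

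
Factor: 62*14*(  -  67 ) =-2^2*7^1*31^1*67^1 =-58156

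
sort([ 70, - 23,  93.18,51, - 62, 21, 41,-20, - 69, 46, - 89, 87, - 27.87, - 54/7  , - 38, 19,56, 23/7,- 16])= [ - 89, - 69, - 62, - 38, - 27.87,-23, - 20, - 16,  -  54/7 , 23/7, 19,  21,41, 46,51, 56,70, 87,93.18]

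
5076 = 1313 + 3763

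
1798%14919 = 1798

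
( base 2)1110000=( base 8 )160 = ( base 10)112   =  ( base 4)1300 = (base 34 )3a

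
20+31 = 51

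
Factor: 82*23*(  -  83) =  - 156538=   - 2^1 * 23^1*41^1*83^1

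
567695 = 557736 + 9959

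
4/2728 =1/682 = 0.00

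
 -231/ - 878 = 231/878 = 0.26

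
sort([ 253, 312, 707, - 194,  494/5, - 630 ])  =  [ - 630, - 194 , 494/5,253,312,707 ]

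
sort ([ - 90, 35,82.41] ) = [ - 90 , 35,82.41]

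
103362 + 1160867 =1264229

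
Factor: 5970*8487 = 50667390 = 2^1*3^3*5^1*23^1*41^1*199^1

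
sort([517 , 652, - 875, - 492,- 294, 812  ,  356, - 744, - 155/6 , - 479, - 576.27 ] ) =[ - 875, - 744, - 576.27, - 492,-479, - 294, - 155/6, 356, 517, 652,812]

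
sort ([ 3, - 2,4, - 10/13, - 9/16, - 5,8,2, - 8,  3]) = [ - 8, - 5, - 2,-10/13, - 9/16,2,3,3, 4 , 8 ] 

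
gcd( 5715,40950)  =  45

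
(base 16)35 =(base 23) 27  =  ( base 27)1Q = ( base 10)53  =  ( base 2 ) 110101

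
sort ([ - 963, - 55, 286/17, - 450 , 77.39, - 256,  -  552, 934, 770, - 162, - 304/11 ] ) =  [ - 963, - 552, - 450,-256,- 162, - 55, -304/11,286/17,77.39,770,  934 ]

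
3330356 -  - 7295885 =10626241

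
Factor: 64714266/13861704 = 10785711/2310284 = 2^( - 2)*3^1*19^1*181^(  -  1)*3191^( - 1)*189223^1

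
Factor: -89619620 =-2^2 * 5^1 * 4480981^1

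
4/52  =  1/13 = 0.08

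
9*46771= 420939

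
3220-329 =2891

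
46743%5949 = 5100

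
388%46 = 20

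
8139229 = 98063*83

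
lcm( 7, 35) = 35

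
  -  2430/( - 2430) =1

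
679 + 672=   1351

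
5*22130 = 110650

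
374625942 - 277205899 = 97420043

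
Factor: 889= 7^1 * 127^1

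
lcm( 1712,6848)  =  6848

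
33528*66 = 2212848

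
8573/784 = 8573/784=10.93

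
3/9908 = 3/9908 = 0.00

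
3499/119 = 29 + 48/119 =29.40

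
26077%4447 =3842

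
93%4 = 1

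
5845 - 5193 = 652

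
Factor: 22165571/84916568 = 2^( - 3 )*11^( - 1)*19^1*71^( - 1) *13591^( - 1 )*1166609^1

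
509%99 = 14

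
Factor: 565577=271^1* 2087^1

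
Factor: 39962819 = 13^1 * 3074063^1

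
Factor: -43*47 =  - 2021 =-  43^1 *47^1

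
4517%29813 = 4517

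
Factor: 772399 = 41^1*18839^1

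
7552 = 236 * 32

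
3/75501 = 1/25167 = 0.00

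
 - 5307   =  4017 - 9324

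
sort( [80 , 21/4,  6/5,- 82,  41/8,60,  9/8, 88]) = [-82,9/8,6/5 , 41/8 , 21/4, 60,  80, 88]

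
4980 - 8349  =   - 3369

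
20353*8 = 162824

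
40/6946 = 20/3473 = 0.01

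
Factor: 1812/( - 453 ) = -2^2 =- 4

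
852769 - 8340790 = -7488021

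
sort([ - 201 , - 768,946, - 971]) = [ -971, - 768, - 201,946]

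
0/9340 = 0 = 0.00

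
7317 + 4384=11701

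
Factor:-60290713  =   -7^1 * 8612959^1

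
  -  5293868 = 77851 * ( - 68 )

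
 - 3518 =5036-8554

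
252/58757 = 252/58757 = 0.00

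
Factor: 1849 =43^2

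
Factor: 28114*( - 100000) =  - 2^6*5^5 * 14057^1=- 2811400000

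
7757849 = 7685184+72665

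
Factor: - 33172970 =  - 2^1*5^1 * 89^1 * 37273^1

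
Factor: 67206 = 2^1*3^1*23^1*487^1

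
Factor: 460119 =3^1*11^1 *73^1*191^1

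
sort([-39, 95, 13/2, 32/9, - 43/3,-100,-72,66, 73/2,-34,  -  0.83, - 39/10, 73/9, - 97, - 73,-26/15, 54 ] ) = [ - 100,-97 ,-73, - 72,-39, - 34,-43/3,-39/10 ,-26/15, - 0.83, 32/9,13/2, 73/9, 73/2, 54  ,  66,95]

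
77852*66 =5138232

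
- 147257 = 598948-746205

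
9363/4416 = 2 + 177/1472 = 2.12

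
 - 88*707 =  - 62216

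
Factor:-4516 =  - 2^2*1129^1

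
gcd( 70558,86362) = 2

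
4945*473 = 2338985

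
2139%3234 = 2139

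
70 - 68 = 2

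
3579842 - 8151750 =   -  4571908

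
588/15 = 39 + 1/5  =  39.20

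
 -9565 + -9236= - 18801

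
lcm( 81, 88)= 7128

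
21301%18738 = 2563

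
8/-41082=  -  4/20541=- 0.00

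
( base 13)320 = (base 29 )IB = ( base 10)533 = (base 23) 104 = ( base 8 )1025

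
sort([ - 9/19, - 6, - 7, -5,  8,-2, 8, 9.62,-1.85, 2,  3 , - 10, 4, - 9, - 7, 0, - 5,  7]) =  [ - 10,- 9, - 7, - 7, - 6, - 5, - 5, - 2, - 1.85 , - 9/19, 0,2,  3,  4,7, 8,8,9.62 ]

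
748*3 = 2244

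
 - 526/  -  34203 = 526/34203 = 0.02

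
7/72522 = 7/72522 = 0.00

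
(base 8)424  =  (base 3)101020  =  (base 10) 276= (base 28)9O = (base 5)2101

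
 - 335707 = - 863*389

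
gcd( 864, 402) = 6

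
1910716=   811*2356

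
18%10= 8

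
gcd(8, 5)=1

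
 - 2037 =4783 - 6820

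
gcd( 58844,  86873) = 1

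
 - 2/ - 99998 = 1/49999 = 0.00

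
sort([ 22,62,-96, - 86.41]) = [ - 96, - 86.41,22, 62]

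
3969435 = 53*74895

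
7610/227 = 7610/227 = 33.52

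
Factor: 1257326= 2^1*7^1*89809^1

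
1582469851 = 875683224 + 706786627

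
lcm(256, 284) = 18176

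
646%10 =6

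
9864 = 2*4932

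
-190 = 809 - 999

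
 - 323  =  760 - 1083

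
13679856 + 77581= 13757437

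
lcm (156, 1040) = 3120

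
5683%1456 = 1315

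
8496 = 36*236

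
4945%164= 25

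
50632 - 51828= - 1196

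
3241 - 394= 2847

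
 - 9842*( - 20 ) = 196840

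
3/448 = 3/448 = 0.01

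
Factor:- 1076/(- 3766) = 2^1*7^( - 1) = 2/7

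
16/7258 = 8/3629 = 0.00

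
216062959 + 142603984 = 358666943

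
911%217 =43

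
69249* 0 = 0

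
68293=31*2203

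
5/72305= 1/14461 = 0.00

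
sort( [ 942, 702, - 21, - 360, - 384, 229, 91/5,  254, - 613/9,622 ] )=[ - 384, - 360, - 613/9, - 21, 91/5,229,254,622, 702,942] 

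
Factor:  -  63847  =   - 7^2*1303^1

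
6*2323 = 13938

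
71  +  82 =153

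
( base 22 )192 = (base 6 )3100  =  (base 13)408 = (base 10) 684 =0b1010101100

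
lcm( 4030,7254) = 36270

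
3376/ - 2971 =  - 2+2566/2971 = - 1.14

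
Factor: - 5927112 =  - 2^3*3^2 * 191^1 * 431^1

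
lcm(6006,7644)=84084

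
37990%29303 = 8687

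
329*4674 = 1537746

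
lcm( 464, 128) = 3712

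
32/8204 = 8/2051 = 0.00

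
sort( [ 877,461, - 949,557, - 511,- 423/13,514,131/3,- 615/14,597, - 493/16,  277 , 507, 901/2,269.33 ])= [ - 949, - 511,-615/14, - 423/13, - 493/16, 131/3,269.33, 277,901/2,461,507, 514,557,597,877 ] 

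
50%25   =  0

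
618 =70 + 548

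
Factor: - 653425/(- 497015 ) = 130685/99403  =  5^1*59^1*107^( - 1)*443^1*929^( - 1) 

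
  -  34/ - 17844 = 17/8922 = 0.00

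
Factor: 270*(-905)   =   - 2^1*3^3*5^2*181^1=- 244350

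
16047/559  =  28+395/559 = 28.71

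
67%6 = 1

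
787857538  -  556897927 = 230959611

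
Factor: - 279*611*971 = - 165525399 = - 3^2*13^1*31^1*47^1*971^1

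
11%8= 3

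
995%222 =107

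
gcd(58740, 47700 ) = 60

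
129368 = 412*314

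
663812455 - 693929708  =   - 30117253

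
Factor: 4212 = 2^2* 3^4*13^1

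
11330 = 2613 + 8717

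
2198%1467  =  731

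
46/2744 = 23/1372 = 0.02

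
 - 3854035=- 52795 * 73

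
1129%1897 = 1129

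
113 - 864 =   -  751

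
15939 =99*161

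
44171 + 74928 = 119099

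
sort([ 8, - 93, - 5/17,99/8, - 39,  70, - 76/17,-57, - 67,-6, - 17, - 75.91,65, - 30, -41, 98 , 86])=[ - 93,- 75.91, - 67, - 57, - 41  ,  -  39,-30 ,- 17, - 6,-76/17, -5/17,8, 99/8,65,70,86, 98]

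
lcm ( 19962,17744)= 159696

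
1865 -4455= - 2590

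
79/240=79/240 = 0.33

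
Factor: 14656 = 2^6*229^1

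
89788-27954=61834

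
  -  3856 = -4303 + 447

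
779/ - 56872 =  - 1+ 56093/56872  =  - 0.01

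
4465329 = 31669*141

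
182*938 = 170716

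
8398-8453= - 55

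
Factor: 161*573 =3^1*7^1*23^1*191^1= 92253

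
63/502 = 63/502  =  0.13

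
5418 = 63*86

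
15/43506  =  5/14502 = 0.00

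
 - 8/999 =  - 8/999 = -0.01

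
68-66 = 2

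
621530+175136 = 796666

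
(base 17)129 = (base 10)332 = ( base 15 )172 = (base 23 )ea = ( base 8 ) 514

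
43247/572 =43247/572 = 75.61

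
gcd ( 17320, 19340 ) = 20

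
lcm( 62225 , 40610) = 3857950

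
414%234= 180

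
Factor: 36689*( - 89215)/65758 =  - 467601305/9394 = -2^( - 1 )*5^1*7^(- 1 ) * 11^(-1 )*19^1*61^( - 1 )*1931^1*2549^1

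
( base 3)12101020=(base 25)66L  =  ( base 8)7521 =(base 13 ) 1A28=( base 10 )3921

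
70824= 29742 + 41082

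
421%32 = 5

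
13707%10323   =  3384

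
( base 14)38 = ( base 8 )62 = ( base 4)302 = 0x32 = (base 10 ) 50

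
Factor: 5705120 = 2^5*5^1 * 181^1 * 197^1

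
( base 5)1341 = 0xDD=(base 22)A1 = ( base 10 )221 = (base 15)eb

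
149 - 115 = 34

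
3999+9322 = 13321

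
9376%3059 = 199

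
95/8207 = 95/8207 = 0.01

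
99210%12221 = 1442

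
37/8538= 37/8538  =  0.00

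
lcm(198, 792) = 792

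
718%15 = 13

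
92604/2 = 46302 = 46302.00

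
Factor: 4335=3^1*5^1*17^2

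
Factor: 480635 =5^1*97^1* 991^1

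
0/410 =0 =0.00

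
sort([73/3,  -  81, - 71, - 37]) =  [-81, - 71,  -  37, 73/3]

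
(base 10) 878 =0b1101101110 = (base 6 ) 4022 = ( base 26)17K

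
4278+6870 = 11148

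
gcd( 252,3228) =12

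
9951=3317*3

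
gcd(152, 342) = 38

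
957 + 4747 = 5704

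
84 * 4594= 385896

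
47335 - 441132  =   - 393797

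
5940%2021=1898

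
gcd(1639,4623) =1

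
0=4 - 4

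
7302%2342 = 276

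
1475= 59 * 25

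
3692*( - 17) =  - 62764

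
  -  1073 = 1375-2448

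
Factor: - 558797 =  - 383^1*1459^1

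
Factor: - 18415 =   -  5^1*  29^1*127^1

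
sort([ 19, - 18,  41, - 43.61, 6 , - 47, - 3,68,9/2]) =[ - 47 , - 43.61, - 18, - 3,9/2,6, 19,41, 68]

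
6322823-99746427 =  - 93423604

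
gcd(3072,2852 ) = 4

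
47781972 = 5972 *8001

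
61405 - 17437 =43968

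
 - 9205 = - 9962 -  - 757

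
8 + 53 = 61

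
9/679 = 9/679 = 0.01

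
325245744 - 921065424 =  - 595819680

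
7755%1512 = 195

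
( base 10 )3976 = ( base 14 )1640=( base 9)5407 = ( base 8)7610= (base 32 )3s8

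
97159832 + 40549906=137709738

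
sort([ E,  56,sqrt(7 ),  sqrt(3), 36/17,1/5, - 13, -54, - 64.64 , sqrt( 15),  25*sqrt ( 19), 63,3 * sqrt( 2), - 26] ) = [ - 64.64, - 54, - 26,-13, 1/5, sqrt( 3 ),  36/17, sqrt (7 ), E, sqrt(15 ),  3 * sqrt (2),  56,63,25*sqrt( 19)]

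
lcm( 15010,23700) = 450300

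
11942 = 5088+6854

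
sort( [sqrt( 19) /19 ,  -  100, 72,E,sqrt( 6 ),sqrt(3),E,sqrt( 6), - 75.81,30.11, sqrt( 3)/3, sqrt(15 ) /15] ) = [ - 100 ,- 75.81,  sqrt( 19) /19,sqrt( 15 )/15,sqrt(3)/3 , sqrt ( 3), sqrt( 6), sqrt( 6 ), E,E,30.11,72 ]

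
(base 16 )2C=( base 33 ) 1b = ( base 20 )24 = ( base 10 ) 44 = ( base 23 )1l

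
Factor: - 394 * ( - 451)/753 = 2^1*3^( - 1 )*11^1*41^1*197^1*251^( - 1)  =  177694/753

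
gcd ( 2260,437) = 1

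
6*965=5790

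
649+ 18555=19204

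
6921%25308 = 6921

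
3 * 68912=206736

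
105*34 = 3570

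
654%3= 0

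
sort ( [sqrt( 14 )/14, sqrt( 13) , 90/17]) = [ sqrt( 14)/14, sqrt( 13 ),90/17] 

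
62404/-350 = -179+123/175 = - 178.30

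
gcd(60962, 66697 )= 1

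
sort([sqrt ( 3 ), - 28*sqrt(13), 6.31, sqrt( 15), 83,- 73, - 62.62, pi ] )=[ - 28*sqrt(13), - 73, - 62.62, sqrt( 3), pi,sqrt( 15), 6.31,  83]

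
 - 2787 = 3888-6675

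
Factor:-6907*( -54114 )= 373765398 = 2^1*3^1*29^1 *311^1 * 6907^1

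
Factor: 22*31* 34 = 2^2*11^1*17^1*31^1= 23188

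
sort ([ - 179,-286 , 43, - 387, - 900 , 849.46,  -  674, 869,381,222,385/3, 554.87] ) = [ - 900 , - 674, - 387, - 286, - 179 , 43,385/3, 222,381,554.87,849.46,869]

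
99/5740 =99/5740   =  0.02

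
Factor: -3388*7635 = -25867380= - 2^2*3^1*5^1*7^1 * 11^2*509^1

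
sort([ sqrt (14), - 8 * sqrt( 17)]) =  [  -  8 *sqrt( 17 ), sqrt(14 )]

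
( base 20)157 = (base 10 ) 507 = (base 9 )623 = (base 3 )200210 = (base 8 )773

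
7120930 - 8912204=- 1791274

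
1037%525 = 512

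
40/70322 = 20/35161=0.00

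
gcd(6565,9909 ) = 1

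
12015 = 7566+4449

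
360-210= 150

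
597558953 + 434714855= 1032273808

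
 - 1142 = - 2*571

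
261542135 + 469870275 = 731412410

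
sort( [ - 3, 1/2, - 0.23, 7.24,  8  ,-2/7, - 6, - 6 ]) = [ - 6, - 6, - 3, - 2/7, - 0.23, 1/2,7.24, 8 ] 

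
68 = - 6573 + 6641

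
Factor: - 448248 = -2^3*3^1*19^1*983^1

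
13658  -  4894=8764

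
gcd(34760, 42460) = 220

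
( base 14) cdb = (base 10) 2545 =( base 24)4A1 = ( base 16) 9F1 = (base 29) 30m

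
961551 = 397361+564190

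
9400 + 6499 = 15899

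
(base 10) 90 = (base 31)2S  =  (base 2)1011010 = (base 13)6C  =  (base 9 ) 110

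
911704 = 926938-15234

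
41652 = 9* 4628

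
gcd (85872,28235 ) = 1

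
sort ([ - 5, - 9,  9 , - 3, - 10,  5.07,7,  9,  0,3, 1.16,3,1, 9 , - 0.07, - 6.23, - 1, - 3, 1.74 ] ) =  [ - 10, - 9, - 6.23, - 5, - 3 , - 3 , - 1, - 0.07, 0, 1, 1.16,1.74, 3, 3, 5.07,  7, 9,9 , 9]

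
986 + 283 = 1269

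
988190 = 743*1330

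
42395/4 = 10598 + 3/4 = 10598.75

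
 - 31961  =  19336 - 51297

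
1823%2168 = 1823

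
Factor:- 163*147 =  - 3^1*7^2* 163^1 = -23961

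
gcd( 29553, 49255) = 9851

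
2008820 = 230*8734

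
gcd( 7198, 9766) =2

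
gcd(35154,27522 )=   18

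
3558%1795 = 1763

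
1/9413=1/9413 = 0.00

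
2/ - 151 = -2/151 = -0.01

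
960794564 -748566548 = 212228016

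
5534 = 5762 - 228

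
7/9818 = 7/9818 = 0.00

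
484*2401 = 1162084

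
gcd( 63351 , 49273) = 7039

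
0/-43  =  0/1= - 0.00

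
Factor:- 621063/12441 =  - 3^1*11^(-1)*13^( - 1)*29^(-1)*151^1*457^1 = - 207021/4147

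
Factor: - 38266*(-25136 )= 2^5*19^2*53^1*1571^1 = 961854176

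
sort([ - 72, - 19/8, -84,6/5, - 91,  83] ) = [ - 91, - 84, - 72, - 19/8,  6/5 , 83]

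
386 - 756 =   -  370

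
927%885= 42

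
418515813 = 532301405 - 113785592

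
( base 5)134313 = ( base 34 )4S7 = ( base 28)73b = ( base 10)5583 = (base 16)15cf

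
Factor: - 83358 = - 2^1*3^2 * 11^1*421^1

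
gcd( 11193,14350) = 287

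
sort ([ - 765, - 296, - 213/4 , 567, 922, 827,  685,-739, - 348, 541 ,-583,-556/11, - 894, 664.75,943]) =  [ - 894,-765 ,-739,  -  583,-348, - 296, - 213/4,-556/11,541,567 , 664.75,685,827,922 , 943] 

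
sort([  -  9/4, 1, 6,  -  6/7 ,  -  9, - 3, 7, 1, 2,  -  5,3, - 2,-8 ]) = [ - 9, - 8, - 5,  -  3,  -  9/4, - 2,-6/7, 1 , 1, 2, 3, 6,7 ]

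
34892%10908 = 2168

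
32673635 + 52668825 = 85342460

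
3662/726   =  5  +  16/363 = 5.04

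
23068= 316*73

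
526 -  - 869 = 1395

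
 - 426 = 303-729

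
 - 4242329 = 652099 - 4894428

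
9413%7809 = 1604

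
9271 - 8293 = 978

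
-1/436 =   -  1/436 = -0.00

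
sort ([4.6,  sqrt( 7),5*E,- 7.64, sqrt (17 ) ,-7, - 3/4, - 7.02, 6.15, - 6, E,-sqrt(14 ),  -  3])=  [ - 7.64, - 7.02,- 7, - 6 , - sqrt( 14), - 3, - 3/4,sqrt( 7), E, sqrt (17 ),4.6,6.15,5*E]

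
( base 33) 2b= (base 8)115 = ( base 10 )77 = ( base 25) 32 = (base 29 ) 2J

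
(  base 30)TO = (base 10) 894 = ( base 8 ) 1576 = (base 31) SQ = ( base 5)12034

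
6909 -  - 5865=12774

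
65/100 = 13/20 = 0.65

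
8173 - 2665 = 5508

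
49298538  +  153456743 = 202755281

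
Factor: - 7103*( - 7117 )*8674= 438488490374 = 2^1 * 11^1*647^1  *  4337^1*7103^1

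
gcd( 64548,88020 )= 5868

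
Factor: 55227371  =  55227371^1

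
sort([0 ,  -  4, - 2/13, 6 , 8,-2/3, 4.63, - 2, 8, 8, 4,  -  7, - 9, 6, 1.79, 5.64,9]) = [ - 9, - 7,-4 , - 2, - 2/3, - 2/13,0, 1.79,  4,4.63, 5.64,6, 6, 8, 8,  8, 9 ] 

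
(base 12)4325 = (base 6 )54045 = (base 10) 7373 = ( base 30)85N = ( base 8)16315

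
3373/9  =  3373/9  =  374.78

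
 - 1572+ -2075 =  - 3647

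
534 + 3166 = 3700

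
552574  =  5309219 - 4756645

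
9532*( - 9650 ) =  - 91983800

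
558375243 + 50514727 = 608889970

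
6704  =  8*838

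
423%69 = 9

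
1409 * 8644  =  12179396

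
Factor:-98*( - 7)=686 = 2^1*7^3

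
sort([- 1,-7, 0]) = [ - 7, - 1, 0]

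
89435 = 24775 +64660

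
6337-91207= - 84870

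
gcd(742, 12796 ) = 14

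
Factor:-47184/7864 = - 6= -2^1*3^1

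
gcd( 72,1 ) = 1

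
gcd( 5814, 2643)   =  3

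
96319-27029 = 69290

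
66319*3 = 198957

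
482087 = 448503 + 33584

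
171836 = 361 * 476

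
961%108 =97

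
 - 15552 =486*(-32 ) 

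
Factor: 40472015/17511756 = 2^( - 2 )*3^( - 1)* 5^1*41^( - 1)*337^1*24019^1*35593^( - 1)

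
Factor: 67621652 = 2^2*7^1*73^1*33083^1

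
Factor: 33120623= 33120623^1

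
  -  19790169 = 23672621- 43462790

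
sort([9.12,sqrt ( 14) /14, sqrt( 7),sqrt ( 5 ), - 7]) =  [-7 , sqrt(14 ) /14,sqrt( 5),  sqrt( 7 ), 9.12]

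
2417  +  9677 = 12094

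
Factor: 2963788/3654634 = 1481894/1827317 = 2^1*269^( - 1 )*353^1 * 2099^1*6793^( - 1)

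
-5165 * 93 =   -  480345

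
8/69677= 8/69677 = 0.00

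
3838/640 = 1919/320 = 6.00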